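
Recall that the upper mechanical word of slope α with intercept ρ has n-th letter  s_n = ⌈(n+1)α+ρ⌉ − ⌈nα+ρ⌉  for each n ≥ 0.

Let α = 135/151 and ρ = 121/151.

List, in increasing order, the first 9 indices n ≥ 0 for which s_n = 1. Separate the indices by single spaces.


0 1 2 3 4 5 6 8 9

n=0: ⌈256/151⌉−⌈121/151⌉ = 2−1 = 1  ← one
n=1: ⌈391/151⌉−⌈256/151⌉ = 3−2 = 1  ← one
n=2: ⌈526/151⌉−⌈391/151⌉ = 4−3 = 1  ← one
n=3: ⌈661/151⌉−⌈526/151⌉ = 5−4 = 1  ← one
n=4: ⌈796/151⌉−⌈661/151⌉ = 6−5 = 1  ← one
n=5: ⌈931/151⌉−⌈796/151⌉ = 7−6 = 1  ← one
n=6: ⌈1066/151⌉−⌈931/151⌉ = 8−7 = 1  ← one
n=7: ⌈1201/151⌉−⌈1066/151⌉ = 8−8 = 0
n=8: ⌈1336/151⌉−⌈1201/151⌉ = 9−8 = 1  ← one
n=9: ⌈1471/151⌉−⌈1336/151⌉ = 10−9 = 1  ← one
positions of the first 9 ones: 0 1 2 3 4 5 6 8 9


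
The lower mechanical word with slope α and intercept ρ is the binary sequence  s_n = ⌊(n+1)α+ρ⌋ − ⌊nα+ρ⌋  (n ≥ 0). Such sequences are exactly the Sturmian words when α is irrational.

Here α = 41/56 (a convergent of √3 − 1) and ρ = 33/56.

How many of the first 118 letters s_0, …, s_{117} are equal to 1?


#1s = Σ_{n=0}^{117} s_n = Σ_{n=0}^{117} (⌊(n+1)α+ρ⌋ − ⌊nα+ρ⌋)
the sum telescopes: every ⌊nα+ρ⌋ with 0 < n < 118 appears once with + and once with −, leaving ⌊118α+ρ⌋ − ⌊0·α+ρ⌋
118α + ρ = (118·41 + 33) / 56 = 4871/56
ρ = 33/56
⌊4871/56⌋ = 86,  ⌊33/56⌋ = 0
#1s = 86 − 0 = 86

86


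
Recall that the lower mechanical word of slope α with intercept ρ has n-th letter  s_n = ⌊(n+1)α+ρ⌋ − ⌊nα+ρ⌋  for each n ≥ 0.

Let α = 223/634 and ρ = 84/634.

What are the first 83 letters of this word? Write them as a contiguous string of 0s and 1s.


n=0: ⌊(1·223+84)/634⌋ − ⌊(0·223+84)/634⌋ = ⌊307/634⌋ − ⌊84/634⌋ = 0 − 0 = 0
n=1: ⌊(2·223+84)/634⌋ − ⌊(1·223+84)/634⌋ = ⌊530/634⌋ − ⌊307/634⌋ = 0 − 0 = 0
n=2: ⌊(3·223+84)/634⌋ − ⌊(2·223+84)/634⌋ = ⌊753/634⌋ − ⌊530/634⌋ = 1 − 0 = 1
n=3: ⌊(4·223+84)/634⌋ − ⌊(3·223+84)/634⌋ = ⌊976/634⌋ − ⌊753/634⌋ = 1 − 1 = 0
n=4: ⌊(5·223+84)/634⌋ − ⌊(4·223+84)/634⌋ = ⌊1199/634⌋ − ⌊976/634⌋ = 1 − 1 = 0
n=5: ⌊(6·223+84)/634⌋ − ⌊(5·223+84)/634⌋ = ⌊1422/634⌋ − ⌊1199/634⌋ = 2 − 1 = 1
n=6: ⌊(7·223+84)/634⌋ − ⌊(6·223+84)/634⌋ = ⌊1645/634⌋ − ⌊1422/634⌋ = 2 − 2 = 0
n=7: ⌊(8·223+84)/634⌋ − ⌊(7·223+84)/634⌋ = ⌊1868/634⌋ − ⌊1645/634⌋ = 2 − 2 = 0
n=8: ⌊(9·223+84)/634⌋ − ⌊(8·223+84)/634⌋ = ⌊2091/634⌋ − ⌊1868/634⌋ = 3 − 2 = 1
n=9: ⌊(10·223+84)/634⌋ − ⌊(9·223+84)/634⌋ = ⌊2314/634⌋ − ⌊2091/634⌋ = 3 − 3 = 0
n=10: ⌊(11·223+84)/634⌋ − ⌊(10·223+84)/634⌋ = ⌊2537/634⌋ − ⌊2314/634⌋ = 4 − 3 = 1
n=11: ⌊(12·223+84)/634⌋ − ⌊(11·223+84)/634⌋ = ⌊2760/634⌋ − ⌊2537/634⌋ = 4 − 4 = 0
n=12: ⌊(13·223+84)/634⌋ − ⌊(12·223+84)/634⌋ = ⌊2983/634⌋ − ⌊2760/634⌋ = 4 − 4 = 0
n=13: ⌊(14·223+84)/634⌋ − ⌊(13·223+84)/634⌋ = ⌊3206/634⌋ − ⌊2983/634⌋ = 5 − 4 = 1
n=14: ⌊(15·223+84)/634⌋ − ⌊(14·223+84)/634⌋ = ⌊3429/634⌋ − ⌊3206/634⌋ = 5 − 5 = 0
n=15: ⌊(16·223+84)/634⌋ − ⌊(15·223+84)/634⌋ = ⌊3652/634⌋ − ⌊3429/634⌋ = 5 − 5 = 0
n=16: ⌊(17·223+84)/634⌋ − ⌊(16·223+84)/634⌋ = ⌊3875/634⌋ − ⌊3652/634⌋ = 6 − 5 = 1
n=17: ⌊(18·223+84)/634⌋ − ⌊(17·223+84)/634⌋ = ⌊4098/634⌋ − ⌊3875/634⌋ = 6 − 6 = 0
n=18: ⌊(19·223+84)/634⌋ − ⌊(18·223+84)/634⌋ = ⌊4321/634⌋ − ⌊4098/634⌋ = 6 − 6 = 0
n=19: ⌊(20·223+84)/634⌋ − ⌊(19·223+84)/634⌋ = ⌊4544/634⌋ − ⌊4321/634⌋ = 7 − 6 = 1
n=20: ⌊(21·223+84)/634⌋ − ⌊(20·223+84)/634⌋ = ⌊4767/634⌋ − ⌊4544/634⌋ = 7 − 7 = 0
n=21: ⌊(22·223+84)/634⌋ − ⌊(21·223+84)/634⌋ = ⌊4990/634⌋ − ⌊4767/634⌋ = 7 − 7 = 0
n=22: ⌊(23·223+84)/634⌋ − ⌊(22·223+84)/634⌋ = ⌊5213/634⌋ − ⌊4990/634⌋ = 8 − 7 = 1
n=23: ⌊(24·223+84)/634⌋ − ⌊(23·223+84)/634⌋ = ⌊5436/634⌋ − ⌊5213/634⌋ = 8 − 8 = 0
n=24: ⌊(25·223+84)/634⌋ − ⌊(24·223+84)/634⌋ = ⌊5659/634⌋ − ⌊5436/634⌋ = 8 − 8 = 0
n=25: ⌊(26·223+84)/634⌋ − ⌊(25·223+84)/634⌋ = ⌊5882/634⌋ − ⌊5659/634⌋ = 9 − 8 = 1
n=26: ⌊(27·223+84)/634⌋ − ⌊(26·223+84)/634⌋ = ⌊6105/634⌋ − ⌊5882/634⌋ = 9 − 9 = 0
n=27: ⌊(28·223+84)/634⌋ − ⌊(27·223+84)/634⌋ = ⌊6328/634⌋ − ⌊6105/634⌋ = 9 − 9 = 0
n=28: ⌊(29·223+84)/634⌋ − ⌊(28·223+84)/634⌋ = ⌊6551/634⌋ − ⌊6328/634⌋ = 10 − 9 = 1
n=29: ⌊(30·223+84)/634⌋ − ⌊(29·223+84)/634⌋ = ⌊6774/634⌋ − ⌊6551/634⌋ = 10 − 10 = 0
n=30: ⌊(31·223+84)/634⌋ − ⌊(30·223+84)/634⌋ = ⌊6997/634⌋ − ⌊6774/634⌋ = 11 − 10 = 1
n=31: ⌊(32·223+84)/634⌋ − ⌊(31·223+84)/634⌋ = ⌊7220/634⌋ − ⌊6997/634⌋ = 11 − 11 = 0
n=32: ⌊(33·223+84)/634⌋ − ⌊(32·223+84)/634⌋ = ⌊7443/634⌋ − ⌊7220/634⌋ = 11 − 11 = 0
n=33: ⌊(34·223+84)/634⌋ − ⌊(33·223+84)/634⌋ = ⌊7666/634⌋ − ⌊7443/634⌋ = 12 − 11 = 1
n=34: ⌊(35·223+84)/634⌋ − ⌊(34·223+84)/634⌋ = ⌊7889/634⌋ − ⌊7666/634⌋ = 12 − 12 = 0
n=35: ⌊(36·223+84)/634⌋ − ⌊(35·223+84)/634⌋ = ⌊8112/634⌋ − ⌊7889/634⌋ = 12 − 12 = 0
n=36: ⌊(37·223+84)/634⌋ − ⌊(36·223+84)/634⌋ = ⌊8335/634⌋ − ⌊8112/634⌋ = 13 − 12 = 1
n=37: ⌊(38·223+84)/634⌋ − ⌊(37·223+84)/634⌋ = ⌊8558/634⌋ − ⌊8335/634⌋ = 13 − 13 = 0
n=38: ⌊(39·223+84)/634⌋ − ⌊(38·223+84)/634⌋ = ⌊8781/634⌋ − ⌊8558/634⌋ = 13 − 13 = 0
n=39: ⌊(40·223+84)/634⌋ − ⌊(39·223+84)/634⌋ = ⌊9004/634⌋ − ⌊8781/634⌋ = 14 − 13 = 1
n=40: ⌊(41·223+84)/634⌋ − ⌊(40·223+84)/634⌋ = ⌊9227/634⌋ − ⌊9004/634⌋ = 14 − 14 = 0
n=41: ⌊(42·223+84)/634⌋ − ⌊(41·223+84)/634⌋ = ⌊9450/634⌋ − ⌊9227/634⌋ = 14 − 14 = 0
n=42: ⌊(43·223+84)/634⌋ − ⌊(42·223+84)/634⌋ = ⌊9673/634⌋ − ⌊9450/634⌋ = 15 − 14 = 1
n=43: ⌊(44·223+84)/634⌋ − ⌊(43·223+84)/634⌋ = ⌊9896/634⌋ − ⌊9673/634⌋ = 15 − 15 = 0
n=44: ⌊(45·223+84)/634⌋ − ⌊(44·223+84)/634⌋ = ⌊10119/634⌋ − ⌊9896/634⌋ = 15 − 15 = 0
n=45: ⌊(46·223+84)/634⌋ − ⌊(45·223+84)/634⌋ = ⌊10342/634⌋ − ⌊10119/634⌋ = 16 − 15 = 1
n=46: ⌊(47·223+84)/634⌋ − ⌊(46·223+84)/634⌋ = ⌊10565/634⌋ − ⌊10342/634⌋ = 16 − 16 = 0
n=47: ⌊(48·223+84)/634⌋ − ⌊(47·223+84)/634⌋ = ⌊10788/634⌋ − ⌊10565/634⌋ = 17 − 16 = 1
n=48: ⌊(49·223+84)/634⌋ − ⌊(48·223+84)/634⌋ = ⌊11011/634⌋ − ⌊10788/634⌋ = 17 − 17 = 0
n=49: ⌊(50·223+84)/634⌋ − ⌊(49·223+84)/634⌋ = ⌊11234/634⌋ − ⌊11011/634⌋ = 17 − 17 = 0
n=50: ⌊(51·223+84)/634⌋ − ⌊(50·223+84)/634⌋ = ⌊11457/634⌋ − ⌊11234/634⌋ = 18 − 17 = 1
n=51: ⌊(52·223+84)/634⌋ − ⌊(51·223+84)/634⌋ = ⌊11680/634⌋ − ⌊11457/634⌋ = 18 − 18 = 0
n=52: ⌊(53·223+84)/634⌋ − ⌊(52·223+84)/634⌋ = ⌊11903/634⌋ − ⌊11680/634⌋ = 18 − 18 = 0
n=53: ⌊(54·223+84)/634⌋ − ⌊(53·223+84)/634⌋ = ⌊12126/634⌋ − ⌊11903/634⌋ = 19 − 18 = 1
n=54: ⌊(55·223+84)/634⌋ − ⌊(54·223+84)/634⌋ = ⌊12349/634⌋ − ⌊12126/634⌋ = 19 − 19 = 0
n=55: ⌊(56·223+84)/634⌋ − ⌊(55·223+84)/634⌋ = ⌊12572/634⌋ − ⌊12349/634⌋ = 19 − 19 = 0
n=56: ⌊(57·223+84)/634⌋ − ⌊(56·223+84)/634⌋ = ⌊12795/634⌋ − ⌊12572/634⌋ = 20 − 19 = 1
n=57: ⌊(58·223+84)/634⌋ − ⌊(57·223+84)/634⌋ = ⌊13018/634⌋ − ⌊12795/634⌋ = 20 − 20 = 0
n=58: ⌊(59·223+84)/634⌋ − ⌊(58·223+84)/634⌋ = ⌊13241/634⌋ − ⌊13018/634⌋ = 20 − 20 = 0
n=59: ⌊(60·223+84)/634⌋ − ⌊(59·223+84)/634⌋ = ⌊13464/634⌋ − ⌊13241/634⌋ = 21 − 20 = 1
n=60: ⌊(61·223+84)/634⌋ − ⌊(60·223+84)/634⌋ = ⌊13687/634⌋ − ⌊13464/634⌋ = 21 − 21 = 0
n=61: ⌊(62·223+84)/634⌋ − ⌊(61·223+84)/634⌋ = ⌊13910/634⌋ − ⌊13687/634⌋ = 21 − 21 = 0
n=62: ⌊(63·223+84)/634⌋ − ⌊(62·223+84)/634⌋ = ⌊14133/634⌋ − ⌊13910/634⌋ = 22 − 21 = 1
n=63: ⌊(64·223+84)/634⌋ − ⌊(63·223+84)/634⌋ = ⌊14356/634⌋ − ⌊14133/634⌋ = 22 − 22 = 0
n=64: ⌊(65·223+84)/634⌋ − ⌊(64·223+84)/634⌋ = ⌊14579/634⌋ − ⌊14356/634⌋ = 22 − 22 = 0
n=65: ⌊(66·223+84)/634⌋ − ⌊(65·223+84)/634⌋ = ⌊14802/634⌋ − ⌊14579/634⌋ = 23 − 22 = 1
n=66: ⌊(67·223+84)/634⌋ − ⌊(66·223+84)/634⌋ = ⌊15025/634⌋ − ⌊14802/634⌋ = 23 − 23 = 0
n=67: ⌊(68·223+84)/634⌋ − ⌊(67·223+84)/634⌋ = ⌊15248/634⌋ − ⌊15025/634⌋ = 24 − 23 = 1
n=68: ⌊(69·223+84)/634⌋ − ⌊(68·223+84)/634⌋ = ⌊15471/634⌋ − ⌊15248/634⌋ = 24 − 24 = 0
n=69: ⌊(70·223+84)/634⌋ − ⌊(69·223+84)/634⌋ = ⌊15694/634⌋ − ⌊15471/634⌋ = 24 − 24 = 0
n=70: ⌊(71·223+84)/634⌋ − ⌊(70·223+84)/634⌋ = ⌊15917/634⌋ − ⌊15694/634⌋ = 25 − 24 = 1
n=71: ⌊(72·223+84)/634⌋ − ⌊(71·223+84)/634⌋ = ⌊16140/634⌋ − ⌊15917/634⌋ = 25 − 25 = 0
n=72: ⌊(73·223+84)/634⌋ − ⌊(72·223+84)/634⌋ = ⌊16363/634⌋ − ⌊16140/634⌋ = 25 − 25 = 0
n=73: ⌊(74·223+84)/634⌋ − ⌊(73·223+84)/634⌋ = ⌊16586/634⌋ − ⌊16363/634⌋ = 26 − 25 = 1
n=74: ⌊(75·223+84)/634⌋ − ⌊(74·223+84)/634⌋ = ⌊16809/634⌋ − ⌊16586/634⌋ = 26 − 26 = 0
n=75: ⌊(76·223+84)/634⌋ − ⌊(75·223+84)/634⌋ = ⌊17032/634⌋ − ⌊16809/634⌋ = 26 − 26 = 0
n=76: ⌊(77·223+84)/634⌋ − ⌊(76·223+84)/634⌋ = ⌊17255/634⌋ − ⌊17032/634⌋ = 27 − 26 = 1
n=77: ⌊(78·223+84)/634⌋ − ⌊(77·223+84)/634⌋ = ⌊17478/634⌋ − ⌊17255/634⌋ = 27 − 27 = 0
n=78: ⌊(79·223+84)/634⌋ − ⌊(78·223+84)/634⌋ = ⌊17701/634⌋ − ⌊17478/634⌋ = 27 − 27 = 0
n=79: ⌊(80·223+84)/634⌋ − ⌊(79·223+84)/634⌋ = ⌊17924/634⌋ − ⌊17701/634⌋ = 28 − 27 = 1
n=80: ⌊(81·223+84)/634⌋ − ⌊(80·223+84)/634⌋ = ⌊18147/634⌋ − ⌊17924/634⌋ = 28 − 28 = 0
n=81: ⌊(82·223+84)/634⌋ − ⌊(81·223+84)/634⌋ = ⌊18370/634⌋ − ⌊18147/634⌋ = 28 − 28 = 0
n=82: ⌊(83·223+84)/634⌋ − ⌊(82·223+84)/634⌋ = ⌊18593/634⌋ − ⌊18370/634⌋ = 29 − 28 = 1

00100100101001001001001001001010010010010010010100100100100100100101001001001001001


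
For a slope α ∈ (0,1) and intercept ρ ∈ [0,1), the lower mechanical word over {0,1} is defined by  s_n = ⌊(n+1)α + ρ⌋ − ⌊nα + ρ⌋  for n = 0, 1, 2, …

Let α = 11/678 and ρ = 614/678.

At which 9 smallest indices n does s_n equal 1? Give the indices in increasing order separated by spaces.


5 67 129 190 252 313 375 437 498

n=0: ⌊625/678⌋−⌊614/678⌋ = 0−0 = 0
n=1: ⌊636/678⌋−⌊625/678⌋ = 0−0 = 0
  …
n=5: ⌊680/678⌋−⌊669/678⌋ = 1−0 = 1  ← one
n=6: ⌊691/678⌋−⌊680/678⌋ = 1−1 = 0
n=7: ⌊702/678⌋−⌊691/678⌋ = 1−1 = 0
  …
n=67: ⌊1362/678⌋−⌊1351/678⌋ = 2−1 = 1  ← one
n=68: ⌊1373/678⌋−⌊1362/678⌋ = 2−2 = 0
n=69: ⌊1384/678⌋−⌊1373/678⌋ = 2−2 = 0
  …
n=129: ⌊2044/678⌋−⌊2033/678⌋ = 3−2 = 1  ← one
n=130: ⌊2055/678⌋−⌊2044/678⌋ = 3−3 = 0
n=131: ⌊2066/678⌋−⌊2055/678⌋ = 3−3 = 0
  …
n=190: ⌊2715/678⌋−⌊2704/678⌋ = 4−3 = 1  ← one
n=191: ⌊2726/678⌋−⌊2715/678⌋ = 4−4 = 0
n=192: ⌊2737/678⌋−⌊2726/678⌋ = 4−4 = 0
  …
n=252: ⌊3397/678⌋−⌊3386/678⌋ = 5−4 = 1  ← one
n=253: ⌊3408/678⌋−⌊3397/678⌋ = 5−5 = 0
n=254: ⌊3419/678⌋−⌊3408/678⌋ = 5−5 = 0
  …
n=313: ⌊4068/678⌋−⌊4057/678⌋ = 6−5 = 1  ← one
n=314: ⌊4079/678⌋−⌊4068/678⌋ = 6−6 = 0
n=315: ⌊4090/678⌋−⌊4079/678⌋ = 6−6 = 0
  …
n=375: ⌊4750/678⌋−⌊4739/678⌋ = 7−6 = 1  ← one
n=376: ⌊4761/678⌋−⌊4750/678⌋ = 7−7 = 0
n=377: ⌊4772/678⌋−⌊4761/678⌋ = 7−7 = 0
  …
n=437: ⌊5432/678⌋−⌊5421/678⌋ = 8−7 = 1  ← one
n=438: ⌊5443/678⌋−⌊5432/678⌋ = 8−8 = 0
n=439: ⌊5454/678⌋−⌊5443/678⌋ = 8−8 = 0
  …
n=498: ⌊6103/678⌋−⌊6092/678⌋ = 9−8 = 1  ← one
positions of the first 9 ones: 5 67 129 190 252 313 375 437 498


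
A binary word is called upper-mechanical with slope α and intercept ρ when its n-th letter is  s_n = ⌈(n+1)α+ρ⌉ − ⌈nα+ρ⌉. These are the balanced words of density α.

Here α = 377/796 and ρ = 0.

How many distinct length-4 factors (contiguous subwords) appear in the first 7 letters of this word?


t_n = ⌈(n·377)/796⌉ for n = 0 … 7:
  n=0…7: ⌈0/796⌉=0 ⌈377/796⌉=1 ⌈754/796⌉=1 ⌈1131/796⌉=2 ⌈1508/796⌉=2 ⌈1885/796⌉=3 ⌈2262/796⌉=3 ⌈2639/796⌉=4
s_n = t_(n+1) − t_n for n = 0 … 6 gives
prefix = 1010101
slide a length-4 window over [0..3] … [3..6] (4 windows); first occurrence of each distinct factor:
  [  0..  3] 1010
  [  1..  4] 0101
  (the other 2 windows repeat one of these)
distinct factors: {0101, 1010}
count = 2  (Sturmian bound for length 4 is 5)

2


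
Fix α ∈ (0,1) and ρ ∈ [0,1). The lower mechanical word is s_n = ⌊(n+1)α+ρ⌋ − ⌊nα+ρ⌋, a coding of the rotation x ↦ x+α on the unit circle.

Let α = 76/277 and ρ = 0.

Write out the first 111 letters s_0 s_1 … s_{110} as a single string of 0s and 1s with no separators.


n=0: ⌊(1·76)/277⌋ − ⌊(0·76)/277⌋ = ⌊76/277⌋ − ⌊0/277⌋ = 0 − 0 = 0
n=1: ⌊(2·76)/277⌋ − ⌊(1·76)/277⌋ = ⌊152/277⌋ − ⌊76/277⌋ = 0 − 0 = 0
n=2: ⌊(3·76)/277⌋ − ⌊(2·76)/277⌋ = ⌊228/277⌋ − ⌊152/277⌋ = 0 − 0 = 0
n=3: ⌊(4·76)/277⌋ − ⌊(3·76)/277⌋ = ⌊304/277⌋ − ⌊228/277⌋ = 1 − 0 = 1
n=4: ⌊(5·76)/277⌋ − ⌊(4·76)/277⌋ = ⌊380/277⌋ − ⌊304/277⌋ = 1 − 1 = 0
n=5: ⌊(6·76)/277⌋ − ⌊(5·76)/277⌋ = ⌊456/277⌋ − ⌊380/277⌋ = 1 − 1 = 0
n=6: ⌊(7·76)/277⌋ − ⌊(6·76)/277⌋ = ⌊532/277⌋ − ⌊456/277⌋ = 1 − 1 = 0
n=7: ⌊(8·76)/277⌋ − ⌊(7·76)/277⌋ = ⌊608/277⌋ − ⌊532/277⌋ = 2 − 1 = 1
n=8: ⌊(9·76)/277⌋ − ⌊(8·76)/277⌋ = ⌊684/277⌋ − ⌊608/277⌋ = 2 − 2 = 0
n=9: ⌊(10·76)/277⌋ − ⌊(9·76)/277⌋ = ⌊760/277⌋ − ⌊684/277⌋ = 2 − 2 = 0
n=10: ⌊(11·76)/277⌋ − ⌊(10·76)/277⌋ = ⌊836/277⌋ − ⌊760/277⌋ = 3 − 2 = 1
n=11: ⌊(12·76)/277⌋ − ⌊(11·76)/277⌋ = ⌊912/277⌋ − ⌊836/277⌋ = 3 − 3 = 0
n=12: ⌊(13·76)/277⌋ − ⌊(12·76)/277⌋ = ⌊988/277⌋ − ⌊912/277⌋ = 3 − 3 = 0
n=13: ⌊(14·76)/277⌋ − ⌊(13·76)/277⌋ = ⌊1064/277⌋ − ⌊988/277⌋ = 3 − 3 = 0
n=14: ⌊(15·76)/277⌋ − ⌊(14·76)/277⌋ = ⌊1140/277⌋ − ⌊1064/277⌋ = 4 − 3 = 1
n=15: ⌊(16·76)/277⌋ − ⌊(15·76)/277⌋ = ⌊1216/277⌋ − ⌊1140/277⌋ = 4 − 4 = 0
n=16: ⌊(17·76)/277⌋ − ⌊(16·76)/277⌋ = ⌊1292/277⌋ − ⌊1216/277⌋ = 4 − 4 = 0
n=17: ⌊(18·76)/277⌋ − ⌊(17·76)/277⌋ = ⌊1368/277⌋ − ⌊1292/277⌋ = 4 − 4 = 0
n=18: ⌊(19·76)/277⌋ − ⌊(18·76)/277⌋ = ⌊1444/277⌋ − ⌊1368/277⌋ = 5 − 4 = 1
n=19: ⌊(20·76)/277⌋ − ⌊(19·76)/277⌋ = ⌊1520/277⌋ − ⌊1444/277⌋ = 5 − 5 = 0
n=20: ⌊(21·76)/277⌋ − ⌊(20·76)/277⌋ = ⌊1596/277⌋ − ⌊1520/277⌋ = 5 − 5 = 0
n=21: ⌊(22·76)/277⌋ − ⌊(21·76)/277⌋ = ⌊1672/277⌋ − ⌊1596/277⌋ = 6 − 5 = 1
n=22: ⌊(23·76)/277⌋ − ⌊(22·76)/277⌋ = ⌊1748/277⌋ − ⌊1672/277⌋ = 6 − 6 = 0
n=23: ⌊(24·76)/277⌋ − ⌊(23·76)/277⌋ = ⌊1824/277⌋ − ⌊1748/277⌋ = 6 − 6 = 0
n=24: ⌊(25·76)/277⌋ − ⌊(24·76)/277⌋ = ⌊1900/277⌋ − ⌊1824/277⌋ = 6 − 6 = 0
n=25: ⌊(26·76)/277⌋ − ⌊(25·76)/277⌋ = ⌊1976/277⌋ − ⌊1900/277⌋ = 7 − 6 = 1
n=26: ⌊(27·76)/277⌋ − ⌊(26·76)/277⌋ = ⌊2052/277⌋ − ⌊1976/277⌋ = 7 − 7 = 0
n=27: ⌊(28·76)/277⌋ − ⌊(27·76)/277⌋ = ⌊2128/277⌋ − ⌊2052/277⌋ = 7 − 7 = 0
n=28: ⌊(29·76)/277⌋ − ⌊(28·76)/277⌋ = ⌊2204/277⌋ − ⌊2128/277⌋ = 7 − 7 = 0
n=29: ⌊(30·76)/277⌋ − ⌊(29·76)/277⌋ = ⌊2280/277⌋ − ⌊2204/277⌋ = 8 − 7 = 1
n=30: ⌊(31·76)/277⌋ − ⌊(30·76)/277⌋ = ⌊2356/277⌋ − ⌊2280/277⌋ = 8 − 8 = 0
n=31: ⌊(32·76)/277⌋ − ⌊(31·76)/277⌋ = ⌊2432/277⌋ − ⌊2356/277⌋ = 8 − 8 = 0
n=32: ⌊(33·76)/277⌋ − ⌊(32·76)/277⌋ = ⌊2508/277⌋ − ⌊2432/277⌋ = 9 − 8 = 1
n=33: ⌊(34·76)/277⌋ − ⌊(33·76)/277⌋ = ⌊2584/277⌋ − ⌊2508/277⌋ = 9 − 9 = 0
n=34: ⌊(35·76)/277⌋ − ⌊(34·76)/277⌋ = ⌊2660/277⌋ − ⌊2584/277⌋ = 9 − 9 = 0
n=35: ⌊(36·76)/277⌋ − ⌊(35·76)/277⌋ = ⌊2736/277⌋ − ⌊2660/277⌋ = 9 − 9 = 0
n=36: ⌊(37·76)/277⌋ − ⌊(36·76)/277⌋ = ⌊2812/277⌋ − ⌊2736/277⌋ = 10 − 9 = 1
n=37: ⌊(38·76)/277⌋ − ⌊(37·76)/277⌋ = ⌊2888/277⌋ − ⌊2812/277⌋ = 10 − 10 = 0
n=38: ⌊(39·76)/277⌋ − ⌊(38·76)/277⌋ = ⌊2964/277⌋ − ⌊2888/277⌋ = 10 − 10 = 0
n=39: ⌊(40·76)/277⌋ − ⌊(39·76)/277⌋ = ⌊3040/277⌋ − ⌊2964/277⌋ = 10 − 10 = 0
n=40: ⌊(41·76)/277⌋ − ⌊(40·76)/277⌋ = ⌊3116/277⌋ − ⌊3040/277⌋ = 11 − 10 = 1
n=41: ⌊(42·76)/277⌋ − ⌊(41·76)/277⌋ = ⌊3192/277⌋ − ⌊3116/277⌋ = 11 − 11 = 0
n=42: ⌊(43·76)/277⌋ − ⌊(42·76)/277⌋ = ⌊3268/277⌋ − ⌊3192/277⌋ = 11 − 11 = 0
n=43: ⌊(44·76)/277⌋ − ⌊(43·76)/277⌋ = ⌊3344/277⌋ − ⌊3268/277⌋ = 12 − 11 = 1
n=44: ⌊(45·76)/277⌋ − ⌊(44·76)/277⌋ = ⌊3420/277⌋ − ⌊3344/277⌋ = 12 − 12 = 0
n=45: ⌊(46·76)/277⌋ − ⌊(45·76)/277⌋ = ⌊3496/277⌋ − ⌊3420/277⌋ = 12 − 12 = 0
n=46: ⌊(47·76)/277⌋ − ⌊(46·76)/277⌋ = ⌊3572/277⌋ − ⌊3496/277⌋ = 12 − 12 = 0
n=47: ⌊(48·76)/277⌋ − ⌊(47·76)/277⌋ = ⌊3648/277⌋ − ⌊3572/277⌋ = 13 − 12 = 1
n=48: ⌊(49·76)/277⌋ − ⌊(48·76)/277⌋ = ⌊3724/277⌋ − ⌊3648/277⌋ = 13 − 13 = 0
n=49: ⌊(50·76)/277⌋ − ⌊(49·76)/277⌋ = ⌊3800/277⌋ − ⌊3724/277⌋ = 13 − 13 = 0
n=50: ⌊(51·76)/277⌋ − ⌊(50·76)/277⌋ = ⌊3876/277⌋ − ⌊3800/277⌋ = 13 − 13 = 0
n=51: ⌊(52·76)/277⌋ − ⌊(51·76)/277⌋ = ⌊3952/277⌋ − ⌊3876/277⌋ = 14 − 13 = 1
n=52: ⌊(53·76)/277⌋ − ⌊(52·76)/277⌋ = ⌊4028/277⌋ − ⌊3952/277⌋ = 14 − 14 = 0
n=53: ⌊(54·76)/277⌋ − ⌊(53·76)/277⌋ = ⌊4104/277⌋ − ⌊4028/277⌋ = 14 − 14 = 0
n=54: ⌊(55·76)/277⌋ − ⌊(54·76)/277⌋ = ⌊4180/277⌋ − ⌊4104/277⌋ = 15 − 14 = 1
n=55: ⌊(56·76)/277⌋ − ⌊(55·76)/277⌋ = ⌊4256/277⌋ − ⌊4180/277⌋ = 15 − 15 = 0
n=56: ⌊(57·76)/277⌋ − ⌊(56·76)/277⌋ = ⌊4332/277⌋ − ⌊4256/277⌋ = 15 − 15 = 0
n=57: ⌊(58·76)/277⌋ − ⌊(57·76)/277⌋ = ⌊4408/277⌋ − ⌊4332/277⌋ = 15 − 15 = 0
n=58: ⌊(59·76)/277⌋ − ⌊(58·76)/277⌋ = ⌊4484/277⌋ − ⌊4408/277⌋ = 16 − 15 = 1
n=59: ⌊(60·76)/277⌋ − ⌊(59·76)/277⌋ = ⌊4560/277⌋ − ⌊4484/277⌋ = 16 − 16 = 0
n=60: ⌊(61·76)/277⌋ − ⌊(60·76)/277⌋ = ⌊4636/277⌋ − ⌊4560/277⌋ = 16 − 16 = 0
n=61: ⌊(62·76)/277⌋ − ⌊(61·76)/277⌋ = ⌊4712/277⌋ − ⌊4636/277⌋ = 17 − 16 = 1
n=62: ⌊(63·76)/277⌋ − ⌊(62·76)/277⌋ = ⌊4788/277⌋ − ⌊4712/277⌋ = 17 − 17 = 0
n=63: ⌊(64·76)/277⌋ − ⌊(63·76)/277⌋ = ⌊4864/277⌋ − ⌊4788/277⌋ = 17 − 17 = 0
n=64: ⌊(65·76)/277⌋ − ⌊(64·76)/277⌋ = ⌊4940/277⌋ − ⌊4864/277⌋ = 17 − 17 = 0
n=65: ⌊(66·76)/277⌋ − ⌊(65·76)/277⌋ = ⌊5016/277⌋ − ⌊4940/277⌋ = 18 − 17 = 1
n=66: ⌊(67·76)/277⌋ − ⌊(66·76)/277⌋ = ⌊5092/277⌋ − ⌊5016/277⌋ = 18 − 18 = 0
n=67: ⌊(68·76)/277⌋ − ⌊(67·76)/277⌋ = ⌊5168/277⌋ − ⌊5092/277⌋ = 18 − 18 = 0
n=68: ⌊(69·76)/277⌋ − ⌊(68·76)/277⌋ = ⌊5244/277⌋ − ⌊5168/277⌋ = 18 − 18 = 0
n=69: ⌊(70·76)/277⌋ − ⌊(69·76)/277⌋ = ⌊5320/277⌋ − ⌊5244/277⌋ = 19 − 18 = 1
n=70: ⌊(71·76)/277⌋ − ⌊(70·76)/277⌋ = ⌊5396/277⌋ − ⌊5320/277⌋ = 19 − 19 = 0
n=71: ⌊(72·76)/277⌋ − ⌊(71·76)/277⌋ = ⌊5472/277⌋ − ⌊5396/277⌋ = 19 − 19 = 0
n=72: ⌊(73·76)/277⌋ − ⌊(72·76)/277⌋ = ⌊5548/277⌋ − ⌊5472/277⌋ = 20 − 19 = 1
n=73: ⌊(74·76)/277⌋ − ⌊(73·76)/277⌋ = ⌊5624/277⌋ − ⌊5548/277⌋ = 20 − 20 = 0
n=74: ⌊(75·76)/277⌋ − ⌊(74·76)/277⌋ = ⌊5700/277⌋ − ⌊5624/277⌋ = 20 − 20 = 0
n=75: ⌊(76·76)/277⌋ − ⌊(75·76)/277⌋ = ⌊5776/277⌋ − ⌊5700/277⌋ = 20 − 20 = 0
n=76: ⌊(77·76)/277⌋ − ⌊(76·76)/277⌋ = ⌊5852/277⌋ − ⌊5776/277⌋ = 21 − 20 = 1
n=77: ⌊(78·76)/277⌋ − ⌊(77·76)/277⌋ = ⌊5928/277⌋ − ⌊5852/277⌋ = 21 − 21 = 0
n=78: ⌊(79·76)/277⌋ − ⌊(78·76)/277⌋ = ⌊6004/277⌋ − ⌊5928/277⌋ = 21 − 21 = 0
n=79: ⌊(80·76)/277⌋ − ⌊(79·76)/277⌋ = ⌊6080/277⌋ − ⌊6004/277⌋ = 21 − 21 = 0
n=80: ⌊(81·76)/277⌋ − ⌊(80·76)/277⌋ = ⌊6156/277⌋ − ⌊6080/277⌋ = 22 − 21 = 1
n=81: ⌊(82·76)/277⌋ − ⌊(81·76)/277⌋ = ⌊6232/277⌋ − ⌊6156/277⌋ = 22 − 22 = 0
n=82: ⌊(83·76)/277⌋ − ⌊(82·76)/277⌋ = ⌊6308/277⌋ − ⌊6232/277⌋ = 22 − 22 = 0
n=83: ⌊(84·76)/277⌋ − ⌊(83·76)/277⌋ = ⌊6384/277⌋ − ⌊6308/277⌋ = 23 − 22 = 1
n=84: ⌊(85·76)/277⌋ − ⌊(84·76)/277⌋ = ⌊6460/277⌋ − ⌊6384/277⌋ = 23 − 23 = 0
n=85: ⌊(86·76)/277⌋ − ⌊(85·76)/277⌋ = ⌊6536/277⌋ − ⌊6460/277⌋ = 23 − 23 = 0
n=86: ⌊(87·76)/277⌋ − ⌊(86·76)/277⌋ = ⌊6612/277⌋ − ⌊6536/277⌋ = 23 − 23 = 0
n=87: ⌊(88·76)/277⌋ − ⌊(87·76)/277⌋ = ⌊6688/277⌋ − ⌊6612/277⌋ = 24 − 23 = 1
n=88: ⌊(89·76)/277⌋ − ⌊(88·76)/277⌋ = ⌊6764/277⌋ − ⌊6688/277⌋ = 24 − 24 = 0
n=89: ⌊(90·76)/277⌋ − ⌊(89·76)/277⌋ = ⌊6840/277⌋ − ⌊6764/277⌋ = 24 − 24 = 0
n=90: ⌊(91·76)/277⌋ − ⌊(90·76)/277⌋ = ⌊6916/277⌋ − ⌊6840/277⌋ = 24 − 24 = 0
n=91: ⌊(92·76)/277⌋ − ⌊(91·76)/277⌋ = ⌊6992/277⌋ − ⌊6916/277⌋ = 25 − 24 = 1
n=92: ⌊(93·76)/277⌋ − ⌊(92·76)/277⌋ = ⌊7068/277⌋ − ⌊6992/277⌋ = 25 − 25 = 0
n=93: ⌊(94·76)/277⌋ − ⌊(93·76)/277⌋ = ⌊7144/277⌋ − ⌊7068/277⌋ = 25 − 25 = 0
n=94: ⌊(95·76)/277⌋ − ⌊(94·76)/277⌋ = ⌊7220/277⌋ − ⌊7144/277⌋ = 26 − 25 = 1
n=95: ⌊(96·76)/277⌋ − ⌊(95·76)/277⌋ = ⌊7296/277⌋ − ⌊7220/277⌋ = 26 − 26 = 0
n=96: ⌊(97·76)/277⌋ − ⌊(96·76)/277⌋ = ⌊7372/277⌋ − ⌊7296/277⌋ = 26 − 26 = 0
n=97: ⌊(98·76)/277⌋ − ⌊(97·76)/277⌋ = ⌊7448/277⌋ − ⌊7372/277⌋ = 26 − 26 = 0
n=98: ⌊(99·76)/277⌋ − ⌊(98·76)/277⌋ = ⌊7524/277⌋ − ⌊7448/277⌋ = 27 − 26 = 1
n=99: ⌊(100·76)/277⌋ − ⌊(99·76)/277⌋ = ⌊7600/277⌋ − ⌊7524/277⌋ = 27 − 27 = 0
n=100: ⌊(101·76)/277⌋ − ⌊(100·76)/277⌋ = ⌊7676/277⌋ − ⌊7600/277⌋ = 27 − 27 = 0
n=101: ⌊(102·76)/277⌋ − ⌊(101·76)/277⌋ = ⌊7752/277⌋ − ⌊7676/277⌋ = 27 − 27 = 0
n=102: ⌊(103·76)/277⌋ − ⌊(102·76)/277⌋ = ⌊7828/277⌋ − ⌊7752/277⌋ = 28 − 27 = 1
n=103: ⌊(104·76)/277⌋ − ⌊(103·76)/277⌋ = ⌊7904/277⌋ − ⌊7828/277⌋ = 28 − 28 = 0
n=104: ⌊(105·76)/277⌋ − ⌊(104·76)/277⌋ = ⌊7980/277⌋ − ⌊7904/277⌋ = 28 − 28 = 0
n=105: ⌊(106·76)/277⌋ − ⌊(105·76)/277⌋ = ⌊8056/277⌋ − ⌊7980/277⌋ = 29 − 28 = 1
n=106: ⌊(107·76)/277⌋ − ⌊(106·76)/277⌋ = ⌊8132/277⌋ − ⌊8056/277⌋ = 29 − 29 = 0
n=107: ⌊(108·76)/277⌋ − ⌊(107·76)/277⌋ = ⌊8208/277⌋ − ⌊8132/277⌋ = 29 − 29 = 0
n=108: ⌊(109·76)/277⌋ − ⌊(108·76)/277⌋ = ⌊8284/277⌋ − ⌊8208/277⌋ = 29 − 29 = 0
n=109: ⌊(110·76)/277⌋ − ⌊(109·76)/277⌋ = ⌊8360/277⌋ − ⌊8284/277⌋ = 30 − 29 = 1
n=110: ⌊(111·76)/277⌋ − ⌊(110·76)/277⌋ = ⌊8436/277⌋ − ⌊8360/277⌋ = 30 − 30 = 0

000100010010001000100100010001001000100010010001000100100010010001000100100010001001000100010010001000100100010


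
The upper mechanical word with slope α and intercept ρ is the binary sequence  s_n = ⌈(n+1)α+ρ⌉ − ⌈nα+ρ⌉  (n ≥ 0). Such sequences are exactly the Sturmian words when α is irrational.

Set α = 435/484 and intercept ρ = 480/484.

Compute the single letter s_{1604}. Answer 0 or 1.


(n+1)α + ρ = (1605·435 + 480) / 484 = 698655/484
nα + ρ     = (1604·435 + 480) / 484 = 698220/484
⌈698655/484⌉ = 1444,  ⌈698220/484⌉ = 1443
s_{1604} = 1444 − 1443 = 1

1


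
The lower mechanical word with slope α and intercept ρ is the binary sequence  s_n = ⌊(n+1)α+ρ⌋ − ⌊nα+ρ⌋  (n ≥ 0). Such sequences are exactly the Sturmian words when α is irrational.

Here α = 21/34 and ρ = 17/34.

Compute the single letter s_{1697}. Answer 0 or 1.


(n+1)α + ρ = (1698·21 + 17) / 34 = 35675/34
nα + ρ     = (1697·21 + 17) / 34 = 35654/34
⌊35675/34⌋ = 1049,  ⌊35654/34⌋ = 1048
s_{1697} = 1049 − 1048 = 1

1


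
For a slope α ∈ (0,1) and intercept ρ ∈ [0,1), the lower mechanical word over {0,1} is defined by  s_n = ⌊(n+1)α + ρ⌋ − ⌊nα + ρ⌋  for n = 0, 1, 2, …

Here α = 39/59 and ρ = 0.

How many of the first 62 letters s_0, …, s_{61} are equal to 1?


40

#1s = Σ_{n=0}^{61} s_n = Σ_{n=0}^{61} (⌊(n+1)α+ρ⌋ − ⌊nα+ρ⌋)
the sum telescopes: every ⌊nα+ρ⌋ with 0 < n < 62 appears once with + and once with −, leaving ⌊62α+ρ⌋ − ⌊0·α+ρ⌋
62α + ρ = (62·39) / 59 = 2418/59
ρ = 0/59
⌊2418/59⌋ = 40,  ⌊0/59⌋ = 0
#1s = 40 − 0 = 40


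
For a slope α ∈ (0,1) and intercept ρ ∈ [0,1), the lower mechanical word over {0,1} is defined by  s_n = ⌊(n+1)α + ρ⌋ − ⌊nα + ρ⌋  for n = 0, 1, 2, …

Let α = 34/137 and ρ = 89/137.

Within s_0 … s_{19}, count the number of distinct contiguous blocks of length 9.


4

t_n = ⌊(n·34+89)/137⌋ for n = 0 … 20:
  n=0…9: ⌊89/137⌋=0 ⌊123/137⌋=0 ⌊157/137⌋=1 ⌊191/137⌋=1 ⌊225/137⌋=1 ⌊259/137⌋=1 ⌊293/137⌋=2 ⌊327/137⌋=2 ⌊361/137⌋=2 ⌊395/137⌋=2
  n=10…19: ⌊429/137⌋=3 ⌊463/137⌋=3 ⌊497/137⌋=3 ⌊531/137⌋=3 ⌊565/137⌋=4 ⌊599/137⌋=4 ⌊633/137⌋=4 ⌊667/137⌋=4 ⌊701/137⌋=5 ⌊735/137⌋=5
  n=20: ⌊769/137⌋=5
s_n = t_(n+1) − t_n for n = 0 … 19 gives
prefix = 01000100010001000100
slide a length-9 window over [0..8] … [11..19] (12 windows); first occurrence of each distinct factor:
  [  0..  8] 010001000
  [  1..  9] 100010001
  [  2.. 10] 000100010
  [  3.. 11] 001000100
  (the other 8 windows repeat one of these)
distinct factors: {000100010, 001000100, 010001000, 100010001}
count = 4  (Sturmian bound for length 9 is 10)


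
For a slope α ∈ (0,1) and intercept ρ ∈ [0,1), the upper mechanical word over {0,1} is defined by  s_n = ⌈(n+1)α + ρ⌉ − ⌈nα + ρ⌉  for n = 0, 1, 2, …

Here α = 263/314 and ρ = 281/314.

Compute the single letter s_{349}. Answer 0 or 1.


(n+1)α + ρ = (350·263 + 281) / 314 = 92331/314
nα + ρ     = (349·263 + 281) / 314 = 92068/314
⌈92331/314⌉ = 295,  ⌈92068/314⌉ = 294
s_{349} = 295 − 294 = 1

1


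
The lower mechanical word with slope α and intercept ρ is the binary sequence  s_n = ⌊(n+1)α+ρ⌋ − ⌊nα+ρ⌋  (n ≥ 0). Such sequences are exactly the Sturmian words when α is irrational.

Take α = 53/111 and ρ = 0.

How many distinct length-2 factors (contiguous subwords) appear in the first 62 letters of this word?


t_n = ⌊(n·53)/111⌋ for n = 0 … 62:
  n=0…9: ⌊0/111⌋=0 ⌊53/111⌋=0 ⌊106/111⌋=0 ⌊159/111⌋=1 ⌊212/111⌋=1 ⌊265/111⌋=2 ⌊318/111⌋=2 ⌊371/111⌋=3 ⌊424/111⌋=3 ⌊477/111⌋=4
  n=10…19: ⌊530/111⌋=4 ⌊583/111⌋=5 ⌊636/111⌋=5 ⌊689/111⌋=6 ⌊742/111⌋=6 ⌊795/111⌋=7 ⌊848/111⌋=7 ⌊901/111⌋=8 ⌊954/111⌋=8 ⌊1007/111⌋=9
  n=20…29: ⌊1060/111⌋=9 ⌊1113/111⌋=10 ⌊1166/111⌋=10 ⌊1219/111⌋=10 ⌊1272/111⌋=11 ⌊1325/111⌋=11 ⌊1378/111⌋=12 ⌊1431/111⌋=12 ⌊1484/111⌋=13 ⌊1537/111⌋=13
  n=30…39: ⌊1590/111⌋=14 ⌊1643/111⌋=14 ⌊1696/111⌋=15 ⌊1749/111⌋=15 ⌊1802/111⌋=16 ⌊1855/111⌋=16 ⌊1908/111⌋=17 ⌊1961/111⌋=17 ⌊2014/111⌋=18 ⌊2067/111⌋=18
  n=40…49: ⌊2120/111⌋=19 ⌊2173/111⌋=19 ⌊2226/111⌋=20 ⌊2279/111⌋=20 ⌊2332/111⌋=21 ⌊2385/111⌋=21 ⌊2438/111⌋=21 ⌊2491/111⌋=22 ⌊2544/111⌋=22 ⌊2597/111⌋=23
  n=50…59: ⌊2650/111⌋=23 ⌊2703/111⌋=24 ⌊2756/111⌋=24 ⌊2809/111⌋=25 ⌊2862/111⌋=25 ⌊2915/111⌋=26 ⌊2968/111⌋=26 ⌊3021/111⌋=27 ⌊3074/111⌋=27 ⌊3127/111⌋=28
  n=60…62: ⌊3180/111⌋=28 ⌊3233/111⌋=29 ⌊3286/111⌋=29
s_n = t_(n+1) − t_n for n = 0 … 61 gives
prefix = 00101010101010101010100101010101010101010101001010101010101010
slide a length-2 window over [0..1] … [60..61] (61 windows); first occurrence of each distinct factor:
  [  0..  1] 00
  [  1..  2] 01
  [  2..  3] 10
  (the other 58 windows repeat one of these)
distinct factors: {00, 01, 10}
count = 3  (Sturmian bound for length 2 is 3)

3


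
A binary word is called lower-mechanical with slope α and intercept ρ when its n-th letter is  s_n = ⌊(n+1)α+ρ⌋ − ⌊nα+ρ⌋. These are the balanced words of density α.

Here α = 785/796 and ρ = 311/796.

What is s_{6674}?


1

(n+1)α + ρ = (6675·785 + 311) / 796 = 5240186/796
nα + ρ     = (6674·785 + 311) / 796 = 5239401/796
⌊5240186/796⌋ = 6583,  ⌊5239401/796⌋ = 6582
s_{6674} = 6583 − 6582 = 1


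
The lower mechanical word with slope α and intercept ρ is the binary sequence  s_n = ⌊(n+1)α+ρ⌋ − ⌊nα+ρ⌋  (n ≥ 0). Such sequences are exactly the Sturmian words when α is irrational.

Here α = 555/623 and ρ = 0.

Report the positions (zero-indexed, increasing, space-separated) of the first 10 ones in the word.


n=0: ⌊555/623⌋−⌊0/623⌋ = 0−0 = 0
n=1: ⌊1110/623⌋−⌊555/623⌋ = 1−0 = 1  ← one
n=2: ⌊1665/623⌋−⌊1110/623⌋ = 2−1 = 1  ← one
n=3: ⌊2220/623⌋−⌊1665/623⌋ = 3−2 = 1  ← one
n=4: ⌊2775/623⌋−⌊2220/623⌋ = 4−3 = 1  ← one
n=5: ⌊3330/623⌋−⌊2775/623⌋ = 5−4 = 1  ← one
n=6: ⌊3885/623⌋−⌊3330/623⌋ = 6−5 = 1  ← one
n=7: ⌊4440/623⌋−⌊3885/623⌋ = 7−6 = 1  ← one
n=8: ⌊4995/623⌋−⌊4440/623⌋ = 8−7 = 1  ← one
n=9: ⌊5550/623⌋−⌊4995/623⌋ = 8−8 = 0
n=10: ⌊6105/623⌋−⌊5550/623⌋ = 9−8 = 1  ← one
n=11: ⌊6660/623⌋−⌊6105/623⌋ = 10−9 = 1  ← one
positions of the first 10 ones: 1 2 3 4 5 6 7 8 10 11

1 2 3 4 5 6 7 8 10 11


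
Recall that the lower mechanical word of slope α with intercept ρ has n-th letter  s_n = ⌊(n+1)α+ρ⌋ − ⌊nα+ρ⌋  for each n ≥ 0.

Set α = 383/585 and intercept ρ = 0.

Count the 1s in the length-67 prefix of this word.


43

#1s = Σ_{n=0}^{66} s_n = Σ_{n=0}^{66} (⌊(n+1)α+ρ⌋ − ⌊nα+ρ⌋)
the sum telescopes: every ⌊nα+ρ⌋ with 0 < n < 67 appears once with + and once with −, leaving ⌊67α+ρ⌋ − ⌊0·α+ρ⌋
67α + ρ = (67·383) / 585 = 25661/585
ρ = 0/585
⌊25661/585⌋ = 43,  ⌊0/585⌋ = 0
#1s = 43 − 0 = 43


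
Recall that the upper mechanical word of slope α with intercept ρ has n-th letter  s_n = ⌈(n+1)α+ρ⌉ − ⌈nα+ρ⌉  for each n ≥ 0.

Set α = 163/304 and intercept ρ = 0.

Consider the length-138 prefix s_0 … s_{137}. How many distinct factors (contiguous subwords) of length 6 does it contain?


7

t_n = ⌈(n·163)/304⌉ for n = 0 … 138:
  n=0…9: ⌈0/304⌉=0 ⌈163/304⌉=1 ⌈326/304⌉=2 ⌈489/304⌉=2 ⌈652/304⌉=3 ⌈815/304⌉=3 ⌈978/304⌉=4 ⌈1141/304⌉=4 ⌈1304/304⌉=5 ⌈1467/304⌉=5
  n=10…19: ⌈1630/304⌉=6 ⌈1793/304⌉=6 ⌈1956/304⌉=7 ⌈2119/304⌉=7 ⌈2282/304⌉=8 ⌈2445/304⌉=9 ⌈2608/304⌉=9 ⌈2771/304⌉=10 ⌈2934/304⌉=10 ⌈3097/304⌉=11
  n=20…29: ⌈3260/304⌉=11 ⌈3423/304⌉=12 ⌈3586/304⌉=12 ⌈3749/304⌉=13 ⌈3912/304⌉=13 ⌈4075/304⌉=14 ⌈4238/304⌉=14 ⌈4401/304⌉=15 ⌈4564/304⌉=16 ⌈4727/304⌉=16
  n=30…39: ⌈4890/304⌉=17 ⌈5053/304⌉=17 ⌈5216/304⌉=18 ⌈5379/304⌉=18 ⌈5542/304⌉=19 ⌈5705/304⌉=19 ⌈5868/304⌉=20 ⌈6031/304⌉=20 ⌈6194/304⌉=21 ⌈6357/304⌉=21
  n=40…49: ⌈6520/304⌉=22 ⌈6683/304⌉=22 ⌈6846/304⌉=23 ⌈7009/304⌉=24 ⌈7172/304⌉=24 ⌈7335/304⌉=25 ⌈7498/304⌉=25 ⌈7661/304⌉=26 ⌈7824/304⌉=26 ⌈7987/304⌉=27
  n=50…59: ⌈8150/304⌉=27 ⌈8313/304⌉=28 ⌈8476/304⌉=28 ⌈8639/304⌉=29 ⌈8802/304⌉=29 ⌈8965/304⌉=30 ⌈9128/304⌉=31 ⌈9291/304⌉=31 ⌈9454/304⌉=32 ⌈9617/304⌉=32
  n=60…69: ⌈9780/304⌉=33 ⌈9943/304⌉=33 ⌈10106/304⌉=34 ⌈10269/304⌉=34 ⌈10432/304⌉=35 ⌈10595/304⌉=35 ⌈10758/304⌉=36 ⌈10921/304⌉=36 ⌈11084/304⌉=37 ⌈11247/304⌉=37
  n=70…79: ⌈11410/304⌉=38 ⌈11573/304⌉=39 ⌈11736/304⌉=39 ⌈11899/304⌉=40 ⌈12062/304⌉=40 ⌈12225/304⌉=41 ⌈12388/304⌉=41 ⌈12551/304⌉=42 ⌈12714/304⌉=42 ⌈12877/304⌉=43
  n=80…89: ⌈13040/304⌉=43 ⌈13203/304⌉=44 ⌈13366/304⌉=44 ⌈13529/304⌉=45 ⌈13692/304⌉=46 ⌈13855/304⌉=46 ⌈14018/304⌉=47 ⌈14181/304⌉=47 ⌈14344/304⌉=48 ⌈14507/304⌉=48
  n=90…99: ⌈14670/304⌉=49 ⌈14833/304⌉=49 ⌈14996/304⌉=50 ⌈15159/304⌉=50 ⌈15322/304⌉=51 ⌈15485/304⌉=51 ⌈15648/304⌉=52 ⌈15811/304⌉=53 ⌈15974/304⌉=53 ⌈16137/304⌉=54
  n=100…109: ⌈16300/304⌉=54 ⌈16463/304⌉=55 ⌈16626/304⌉=55 ⌈16789/304⌉=56 ⌈16952/304⌉=56 ⌈17115/304⌉=57 ⌈17278/304⌉=57 ⌈17441/304⌉=58 ⌈17604/304⌉=58 ⌈17767/304⌉=59
  n=110…119: ⌈17930/304⌉=59 ⌈18093/304⌉=60 ⌈18256/304⌉=61 ⌈18419/304⌉=61 ⌈18582/304⌉=62 ⌈18745/304⌉=62 ⌈18908/304⌉=63 ⌈19071/304⌉=63 ⌈19234/304⌉=64 ⌈19397/304⌉=64
  n=120…129: ⌈19560/304⌉=65 ⌈19723/304⌉=65 ⌈19886/304⌉=66 ⌈20049/304⌉=66 ⌈20212/304⌉=67 ⌈20375/304⌉=68 ⌈20538/304⌉=68 ⌈20701/304⌉=69 ⌈20864/304⌉=69 ⌈21027/304⌉=70
  n=130…138: ⌈21190/304⌉=70 ⌈21353/304⌉=71 ⌈21516/304⌉=71 ⌈21679/304⌉=72 ⌈21842/304⌉=72 ⌈22005/304⌉=73 ⌈22168/304⌉=73 ⌈22331/304⌉=74 ⌈22494/304⌉=74
s_n = t_(n+1) − t_n for n = 0 … 137 gives
prefix = 110101010101011010101010101101010101010101101010101010110101010101010110101010101011010101010101101010101010101101010101010110101010101010
slide a length-6 window over [0..5] … [132..137] (133 windows); first occurrence of each distinct factor:
  [  0..  5] 110101
  [  1..  6] 101010
  [  2..  7] 010101
  [  9.. 14] 101011
  [ 10.. 15] 010110
  [ 11.. 16] 101101
  [ 12.. 17] 011010
  (the other 126 windows repeat one of these)
distinct factors: {010101, 010110, 011010, 101010, 101011, 101101, 110101}
count = 7  (Sturmian bound for length 6 is 7)


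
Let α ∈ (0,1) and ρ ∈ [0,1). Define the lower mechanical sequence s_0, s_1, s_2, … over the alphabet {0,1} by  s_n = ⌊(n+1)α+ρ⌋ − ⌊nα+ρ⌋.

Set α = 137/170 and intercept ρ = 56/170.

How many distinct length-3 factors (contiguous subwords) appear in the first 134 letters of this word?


t_n = ⌊(n·137+56)/170⌋ for n = 0 … 134:
  n=0…9: ⌊56/170⌋=0 ⌊193/170⌋=1 ⌊330/170⌋=1 ⌊467/170⌋=2 ⌊604/170⌋=3 ⌊741/170⌋=4 ⌊878/170⌋=5 ⌊1015/170⌋=5 ⌊1152/170⌋=6 ⌊1289/170⌋=7
  n=10…19: ⌊1426/170⌋=8 ⌊1563/170⌋=9 ⌊1700/170⌋=10 ⌊1837/170⌋=10 ⌊1974/170⌋=11 ⌊2111/170⌋=12 ⌊2248/170⌋=13 ⌊2385/170⌋=14 ⌊2522/170⌋=14 ⌊2659/170⌋=15
  n=20…29: ⌊2796/170⌋=16 ⌊2933/170⌋=17 ⌊3070/170⌋=18 ⌊3207/170⌋=18 ⌊3344/170⌋=19 ⌊3481/170⌋=20 ⌊3618/170⌋=21 ⌊3755/170⌋=22 ⌊3892/170⌋=22 ⌊4029/170⌋=23
  n=30…39: ⌊4166/170⌋=24 ⌊4303/170⌋=25 ⌊4440/170⌋=26 ⌊4577/170⌋=26 ⌊4714/170⌋=27 ⌊4851/170⌋=28 ⌊4988/170⌋=29 ⌊5125/170⌋=30 ⌊5262/170⌋=30 ⌊5399/170⌋=31
  n=40…49: ⌊5536/170⌋=32 ⌊5673/170⌋=33 ⌊5810/170⌋=34 ⌊5947/170⌋=34 ⌊6084/170⌋=35 ⌊6221/170⌋=36 ⌊6358/170⌋=37 ⌊6495/170⌋=38 ⌊6632/170⌋=39 ⌊6769/170⌋=39
  n=50…59: ⌊6906/170⌋=40 ⌊7043/170⌋=41 ⌊7180/170⌋=42 ⌊7317/170⌋=43 ⌊7454/170⌋=43 ⌊7591/170⌋=44 ⌊7728/170⌋=45 ⌊7865/170⌋=46 ⌊8002/170⌋=47 ⌊8139/170⌋=47
  n=60…69: ⌊8276/170⌋=48 ⌊8413/170⌋=49 ⌊8550/170⌋=50 ⌊8687/170⌋=51 ⌊8824/170⌋=51 ⌊8961/170⌋=52 ⌊9098/170⌋=53 ⌊9235/170⌋=54 ⌊9372/170⌋=55 ⌊9509/170⌋=55
  n=70…79: ⌊9646/170⌋=56 ⌊9783/170⌋=57 ⌊9920/170⌋=58 ⌊10057/170⌋=59 ⌊10194/170⌋=59 ⌊10331/170⌋=60 ⌊10468/170⌋=61 ⌊10605/170⌋=62 ⌊10742/170⌋=63 ⌊10879/170⌋=63
  n=80…89: ⌊11016/170⌋=64 ⌊11153/170⌋=65 ⌊11290/170⌋=66 ⌊11427/170⌋=67 ⌊11564/170⌋=68 ⌊11701/170⌋=68 ⌊11838/170⌋=69 ⌊11975/170⌋=70 ⌊12112/170⌋=71 ⌊12249/170⌋=72
  n=90…99: ⌊12386/170⌋=72 ⌊12523/170⌋=73 ⌊12660/170⌋=74 ⌊12797/170⌋=75 ⌊12934/170⌋=76 ⌊13071/170⌋=76 ⌊13208/170⌋=77 ⌊13345/170⌋=78 ⌊13482/170⌋=79 ⌊13619/170⌋=80
  n=100…109: ⌊13756/170⌋=80 ⌊13893/170⌋=81 ⌊14030/170⌋=82 ⌊14167/170⌋=83 ⌊14304/170⌋=84 ⌊14441/170⌋=84 ⌊14578/170⌋=85 ⌊14715/170⌋=86 ⌊14852/170⌋=87 ⌊14989/170⌋=88
  n=110…119: ⌊15126/170⌋=88 ⌊15263/170⌋=89 ⌊15400/170⌋=90 ⌊15537/170⌋=91 ⌊15674/170⌋=92 ⌊15811/170⌋=93 ⌊15948/170⌋=93 ⌊16085/170⌋=94 ⌊16222/170⌋=95 ⌊16359/170⌋=96
  n=120…129: ⌊16496/170⌋=97 ⌊16633/170⌋=97 ⌊16770/170⌋=98 ⌊16907/170⌋=99 ⌊17044/170⌋=100 ⌊17181/170⌋=101 ⌊17318/170⌋=101 ⌊17455/170⌋=102 ⌊17592/170⌋=103 ⌊17729/170⌋=104
  n=130…134: ⌊17866/170⌋=105 ⌊18003/170⌋=105 ⌊18140/170⌋=106 ⌊18277/170⌋=107 ⌊18414/170⌋=108
s_n = t_(n+1) − t_n for n = 0 … 133 gives
prefix = 10111101111101111011110111101111011110111101111101111011110111101111011110111101111101111011110111101111011110111110111101111011110111
slide a length-3 window over [0..2] … [131..133] (132 windows); first occurrence of each distinct factor:
  [  0..  2] 101
  [  1..  3] 011
  [  2..  4] 111
  [  4..  6] 110
  (the other 128 windows repeat one of these)
distinct factors: {011, 101, 110, 111}
count = 4  (Sturmian bound for length 3 is 4)

4


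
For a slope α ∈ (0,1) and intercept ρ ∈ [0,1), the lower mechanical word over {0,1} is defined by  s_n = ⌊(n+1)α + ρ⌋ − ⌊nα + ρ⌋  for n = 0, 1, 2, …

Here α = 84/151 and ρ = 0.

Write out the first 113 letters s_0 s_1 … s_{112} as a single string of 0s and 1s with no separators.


n=0: ⌊(1·84)/151⌋ − ⌊(0·84)/151⌋ = ⌊84/151⌋ − ⌊0/151⌋ = 0 − 0 = 0
n=1: ⌊(2·84)/151⌋ − ⌊(1·84)/151⌋ = ⌊168/151⌋ − ⌊84/151⌋ = 1 − 0 = 1
n=2: ⌊(3·84)/151⌋ − ⌊(2·84)/151⌋ = ⌊252/151⌋ − ⌊168/151⌋ = 1 − 1 = 0
n=3: ⌊(4·84)/151⌋ − ⌊(3·84)/151⌋ = ⌊336/151⌋ − ⌊252/151⌋ = 2 − 1 = 1
n=4: ⌊(5·84)/151⌋ − ⌊(4·84)/151⌋ = ⌊420/151⌋ − ⌊336/151⌋ = 2 − 2 = 0
n=5: ⌊(6·84)/151⌋ − ⌊(5·84)/151⌋ = ⌊504/151⌋ − ⌊420/151⌋ = 3 − 2 = 1
n=6: ⌊(7·84)/151⌋ − ⌊(6·84)/151⌋ = ⌊588/151⌋ − ⌊504/151⌋ = 3 − 3 = 0
n=7: ⌊(8·84)/151⌋ − ⌊(7·84)/151⌋ = ⌊672/151⌋ − ⌊588/151⌋ = 4 − 3 = 1
n=8: ⌊(9·84)/151⌋ − ⌊(8·84)/151⌋ = ⌊756/151⌋ − ⌊672/151⌋ = 5 − 4 = 1
n=9: ⌊(10·84)/151⌋ − ⌊(9·84)/151⌋ = ⌊840/151⌋ − ⌊756/151⌋ = 5 − 5 = 0
n=10: ⌊(11·84)/151⌋ − ⌊(10·84)/151⌋ = ⌊924/151⌋ − ⌊840/151⌋ = 6 − 5 = 1
n=11: ⌊(12·84)/151⌋ − ⌊(11·84)/151⌋ = ⌊1008/151⌋ − ⌊924/151⌋ = 6 − 6 = 0
n=12: ⌊(13·84)/151⌋ − ⌊(12·84)/151⌋ = ⌊1092/151⌋ − ⌊1008/151⌋ = 7 − 6 = 1
n=13: ⌊(14·84)/151⌋ − ⌊(13·84)/151⌋ = ⌊1176/151⌋ − ⌊1092/151⌋ = 7 − 7 = 0
n=14: ⌊(15·84)/151⌋ − ⌊(14·84)/151⌋ = ⌊1260/151⌋ − ⌊1176/151⌋ = 8 − 7 = 1
n=15: ⌊(16·84)/151⌋ − ⌊(15·84)/151⌋ = ⌊1344/151⌋ − ⌊1260/151⌋ = 8 − 8 = 0
n=16: ⌊(17·84)/151⌋ − ⌊(16·84)/151⌋ = ⌊1428/151⌋ − ⌊1344/151⌋ = 9 − 8 = 1
n=17: ⌊(18·84)/151⌋ − ⌊(17·84)/151⌋ = ⌊1512/151⌋ − ⌊1428/151⌋ = 10 − 9 = 1
n=18: ⌊(19·84)/151⌋ − ⌊(18·84)/151⌋ = ⌊1596/151⌋ − ⌊1512/151⌋ = 10 − 10 = 0
n=19: ⌊(20·84)/151⌋ − ⌊(19·84)/151⌋ = ⌊1680/151⌋ − ⌊1596/151⌋ = 11 − 10 = 1
n=20: ⌊(21·84)/151⌋ − ⌊(20·84)/151⌋ = ⌊1764/151⌋ − ⌊1680/151⌋ = 11 − 11 = 0
n=21: ⌊(22·84)/151⌋ − ⌊(21·84)/151⌋ = ⌊1848/151⌋ − ⌊1764/151⌋ = 12 − 11 = 1
n=22: ⌊(23·84)/151⌋ − ⌊(22·84)/151⌋ = ⌊1932/151⌋ − ⌊1848/151⌋ = 12 − 12 = 0
n=23: ⌊(24·84)/151⌋ − ⌊(23·84)/151⌋ = ⌊2016/151⌋ − ⌊1932/151⌋ = 13 − 12 = 1
n=24: ⌊(25·84)/151⌋ − ⌊(24·84)/151⌋ = ⌊2100/151⌋ − ⌊2016/151⌋ = 13 − 13 = 0
n=25: ⌊(26·84)/151⌋ − ⌊(25·84)/151⌋ = ⌊2184/151⌋ − ⌊2100/151⌋ = 14 − 13 = 1
n=26: ⌊(27·84)/151⌋ − ⌊(26·84)/151⌋ = ⌊2268/151⌋ − ⌊2184/151⌋ = 15 − 14 = 1
n=27: ⌊(28·84)/151⌋ − ⌊(27·84)/151⌋ = ⌊2352/151⌋ − ⌊2268/151⌋ = 15 − 15 = 0
n=28: ⌊(29·84)/151⌋ − ⌊(28·84)/151⌋ = ⌊2436/151⌋ − ⌊2352/151⌋ = 16 − 15 = 1
n=29: ⌊(30·84)/151⌋ − ⌊(29·84)/151⌋ = ⌊2520/151⌋ − ⌊2436/151⌋ = 16 − 16 = 0
n=30: ⌊(31·84)/151⌋ − ⌊(30·84)/151⌋ = ⌊2604/151⌋ − ⌊2520/151⌋ = 17 − 16 = 1
n=31: ⌊(32·84)/151⌋ − ⌊(31·84)/151⌋ = ⌊2688/151⌋ − ⌊2604/151⌋ = 17 − 17 = 0
n=32: ⌊(33·84)/151⌋ − ⌊(32·84)/151⌋ = ⌊2772/151⌋ − ⌊2688/151⌋ = 18 − 17 = 1
n=33: ⌊(34·84)/151⌋ − ⌊(33·84)/151⌋ = ⌊2856/151⌋ − ⌊2772/151⌋ = 18 − 18 = 0
n=34: ⌊(35·84)/151⌋ − ⌊(34·84)/151⌋ = ⌊2940/151⌋ − ⌊2856/151⌋ = 19 − 18 = 1
n=35: ⌊(36·84)/151⌋ − ⌊(35·84)/151⌋ = ⌊3024/151⌋ − ⌊2940/151⌋ = 20 − 19 = 1
n=36: ⌊(37·84)/151⌋ − ⌊(36·84)/151⌋ = ⌊3108/151⌋ − ⌊3024/151⌋ = 20 − 20 = 0
n=37: ⌊(38·84)/151⌋ − ⌊(37·84)/151⌋ = ⌊3192/151⌋ − ⌊3108/151⌋ = 21 − 20 = 1
n=38: ⌊(39·84)/151⌋ − ⌊(38·84)/151⌋ = ⌊3276/151⌋ − ⌊3192/151⌋ = 21 − 21 = 0
n=39: ⌊(40·84)/151⌋ − ⌊(39·84)/151⌋ = ⌊3360/151⌋ − ⌊3276/151⌋ = 22 − 21 = 1
n=40: ⌊(41·84)/151⌋ − ⌊(40·84)/151⌋ = ⌊3444/151⌋ − ⌊3360/151⌋ = 22 − 22 = 0
n=41: ⌊(42·84)/151⌋ − ⌊(41·84)/151⌋ = ⌊3528/151⌋ − ⌊3444/151⌋ = 23 − 22 = 1
n=42: ⌊(43·84)/151⌋ − ⌊(42·84)/151⌋ = ⌊3612/151⌋ − ⌊3528/151⌋ = 23 − 23 = 0
n=43: ⌊(44·84)/151⌋ − ⌊(43·84)/151⌋ = ⌊3696/151⌋ − ⌊3612/151⌋ = 24 − 23 = 1
n=44: ⌊(45·84)/151⌋ − ⌊(44·84)/151⌋ = ⌊3780/151⌋ − ⌊3696/151⌋ = 25 − 24 = 1
n=45: ⌊(46·84)/151⌋ − ⌊(45·84)/151⌋ = ⌊3864/151⌋ − ⌊3780/151⌋ = 25 − 25 = 0
n=46: ⌊(47·84)/151⌋ − ⌊(46·84)/151⌋ = ⌊3948/151⌋ − ⌊3864/151⌋ = 26 − 25 = 1
n=47: ⌊(48·84)/151⌋ − ⌊(47·84)/151⌋ = ⌊4032/151⌋ − ⌊3948/151⌋ = 26 − 26 = 0
n=48: ⌊(49·84)/151⌋ − ⌊(48·84)/151⌋ = ⌊4116/151⌋ − ⌊4032/151⌋ = 27 − 26 = 1
n=49: ⌊(50·84)/151⌋ − ⌊(49·84)/151⌋ = ⌊4200/151⌋ − ⌊4116/151⌋ = 27 − 27 = 0
n=50: ⌊(51·84)/151⌋ − ⌊(50·84)/151⌋ = ⌊4284/151⌋ − ⌊4200/151⌋ = 28 − 27 = 1
n=51: ⌊(52·84)/151⌋ − ⌊(51·84)/151⌋ = ⌊4368/151⌋ − ⌊4284/151⌋ = 28 − 28 = 0
n=52: ⌊(53·84)/151⌋ − ⌊(52·84)/151⌋ = ⌊4452/151⌋ − ⌊4368/151⌋ = 29 − 28 = 1
n=53: ⌊(54·84)/151⌋ − ⌊(53·84)/151⌋ = ⌊4536/151⌋ − ⌊4452/151⌋ = 30 − 29 = 1
n=54: ⌊(55·84)/151⌋ − ⌊(54·84)/151⌋ = ⌊4620/151⌋ − ⌊4536/151⌋ = 30 − 30 = 0
n=55: ⌊(56·84)/151⌋ − ⌊(55·84)/151⌋ = ⌊4704/151⌋ − ⌊4620/151⌋ = 31 − 30 = 1
n=56: ⌊(57·84)/151⌋ − ⌊(56·84)/151⌋ = ⌊4788/151⌋ − ⌊4704/151⌋ = 31 − 31 = 0
n=57: ⌊(58·84)/151⌋ − ⌊(57·84)/151⌋ = ⌊4872/151⌋ − ⌊4788/151⌋ = 32 − 31 = 1
n=58: ⌊(59·84)/151⌋ − ⌊(58·84)/151⌋ = ⌊4956/151⌋ − ⌊4872/151⌋ = 32 − 32 = 0
n=59: ⌊(60·84)/151⌋ − ⌊(59·84)/151⌋ = ⌊5040/151⌋ − ⌊4956/151⌋ = 33 − 32 = 1
n=60: ⌊(61·84)/151⌋ − ⌊(60·84)/151⌋ = ⌊5124/151⌋ − ⌊5040/151⌋ = 33 − 33 = 0
n=61: ⌊(62·84)/151⌋ − ⌊(61·84)/151⌋ = ⌊5208/151⌋ − ⌊5124/151⌋ = 34 − 33 = 1
n=62: ⌊(63·84)/151⌋ − ⌊(62·84)/151⌋ = ⌊5292/151⌋ − ⌊5208/151⌋ = 35 − 34 = 1
n=63: ⌊(64·84)/151⌋ − ⌊(63·84)/151⌋ = ⌊5376/151⌋ − ⌊5292/151⌋ = 35 − 35 = 0
n=64: ⌊(65·84)/151⌋ − ⌊(64·84)/151⌋ = ⌊5460/151⌋ − ⌊5376/151⌋ = 36 − 35 = 1
n=65: ⌊(66·84)/151⌋ − ⌊(65·84)/151⌋ = ⌊5544/151⌋ − ⌊5460/151⌋ = 36 − 36 = 0
n=66: ⌊(67·84)/151⌋ − ⌊(66·84)/151⌋ = ⌊5628/151⌋ − ⌊5544/151⌋ = 37 − 36 = 1
n=67: ⌊(68·84)/151⌋ − ⌊(67·84)/151⌋ = ⌊5712/151⌋ − ⌊5628/151⌋ = 37 − 37 = 0
n=68: ⌊(69·84)/151⌋ − ⌊(68·84)/151⌋ = ⌊5796/151⌋ − ⌊5712/151⌋ = 38 − 37 = 1
n=69: ⌊(70·84)/151⌋ − ⌊(69·84)/151⌋ = ⌊5880/151⌋ − ⌊5796/151⌋ = 38 − 38 = 0
n=70: ⌊(71·84)/151⌋ − ⌊(70·84)/151⌋ = ⌊5964/151⌋ − ⌊5880/151⌋ = 39 − 38 = 1
n=71: ⌊(72·84)/151⌋ − ⌊(71·84)/151⌋ = ⌊6048/151⌋ − ⌊5964/151⌋ = 40 − 39 = 1
n=72: ⌊(73·84)/151⌋ − ⌊(72·84)/151⌋ = ⌊6132/151⌋ − ⌊6048/151⌋ = 40 − 40 = 0
n=73: ⌊(74·84)/151⌋ − ⌊(73·84)/151⌋ = ⌊6216/151⌋ − ⌊6132/151⌋ = 41 − 40 = 1
n=74: ⌊(75·84)/151⌋ − ⌊(74·84)/151⌋ = ⌊6300/151⌋ − ⌊6216/151⌋ = 41 − 41 = 0
n=75: ⌊(76·84)/151⌋ − ⌊(75·84)/151⌋ = ⌊6384/151⌋ − ⌊6300/151⌋ = 42 − 41 = 1
n=76: ⌊(77·84)/151⌋ − ⌊(76·84)/151⌋ = ⌊6468/151⌋ − ⌊6384/151⌋ = 42 − 42 = 0
n=77: ⌊(78·84)/151⌋ − ⌊(77·84)/151⌋ = ⌊6552/151⌋ − ⌊6468/151⌋ = 43 − 42 = 1
n=78: ⌊(79·84)/151⌋ − ⌊(78·84)/151⌋ = ⌊6636/151⌋ − ⌊6552/151⌋ = 43 − 43 = 0
n=79: ⌊(80·84)/151⌋ − ⌊(79·84)/151⌋ = ⌊6720/151⌋ − ⌊6636/151⌋ = 44 − 43 = 1
n=80: ⌊(81·84)/151⌋ − ⌊(80·84)/151⌋ = ⌊6804/151⌋ − ⌊6720/151⌋ = 45 − 44 = 1
n=81: ⌊(82·84)/151⌋ − ⌊(81·84)/151⌋ = ⌊6888/151⌋ − ⌊6804/151⌋ = 45 − 45 = 0
n=82: ⌊(83·84)/151⌋ − ⌊(82·84)/151⌋ = ⌊6972/151⌋ − ⌊6888/151⌋ = 46 − 45 = 1
n=83: ⌊(84·84)/151⌋ − ⌊(83·84)/151⌋ = ⌊7056/151⌋ − ⌊6972/151⌋ = 46 − 46 = 0
n=84: ⌊(85·84)/151⌋ − ⌊(84·84)/151⌋ = ⌊7140/151⌋ − ⌊7056/151⌋ = 47 − 46 = 1
n=85: ⌊(86·84)/151⌋ − ⌊(85·84)/151⌋ = ⌊7224/151⌋ − ⌊7140/151⌋ = 47 − 47 = 0
n=86: ⌊(87·84)/151⌋ − ⌊(86·84)/151⌋ = ⌊7308/151⌋ − ⌊7224/151⌋ = 48 − 47 = 1
n=87: ⌊(88·84)/151⌋ − ⌊(87·84)/151⌋ = ⌊7392/151⌋ − ⌊7308/151⌋ = 48 − 48 = 0
n=88: ⌊(89·84)/151⌋ − ⌊(88·84)/151⌋ = ⌊7476/151⌋ − ⌊7392/151⌋ = 49 − 48 = 1
n=89: ⌊(90·84)/151⌋ − ⌊(89·84)/151⌋ = ⌊7560/151⌋ − ⌊7476/151⌋ = 50 − 49 = 1
n=90: ⌊(91·84)/151⌋ − ⌊(90·84)/151⌋ = ⌊7644/151⌋ − ⌊7560/151⌋ = 50 − 50 = 0
n=91: ⌊(92·84)/151⌋ − ⌊(91·84)/151⌋ = ⌊7728/151⌋ − ⌊7644/151⌋ = 51 − 50 = 1
n=92: ⌊(93·84)/151⌋ − ⌊(92·84)/151⌋ = ⌊7812/151⌋ − ⌊7728/151⌋ = 51 − 51 = 0
n=93: ⌊(94·84)/151⌋ − ⌊(93·84)/151⌋ = ⌊7896/151⌋ − ⌊7812/151⌋ = 52 − 51 = 1
n=94: ⌊(95·84)/151⌋ − ⌊(94·84)/151⌋ = ⌊7980/151⌋ − ⌊7896/151⌋ = 52 − 52 = 0
n=95: ⌊(96·84)/151⌋ − ⌊(95·84)/151⌋ = ⌊8064/151⌋ − ⌊7980/151⌋ = 53 − 52 = 1
n=96: ⌊(97·84)/151⌋ − ⌊(96·84)/151⌋ = ⌊8148/151⌋ − ⌊8064/151⌋ = 53 − 53 = 0
n=97: ⌊(98·84)/151⌋ − ⌊(97·84)/151⌋ = ⌊8232/151⌋ − ⌊8148/151⌋ = 54 − 53 = 1
n=98: ⌊(99·84)/151⌋ − ⌊(98·84)/151⌋ = ⌊8316/151⌋ − ⌊8232/151⌋ = 55 − 54 = 1
n=99: ⌊(100·84)/151⌋ − ⌊(99·84)/151⌋ = ⌊8400/151⌋ − ⌊8316/151⌋ = 55 − 55 = 0
n=100: ⌊(101·84)/151⌋ − ⌊(100·84)/151⌋ = ⌊8484/151⌋ − ⌊8400/151⌋ = 56 − 55 = 1
n=101: ⌊(102·84)/151⌋ − ⌊(101·84)/151⌋ = ⌊8568/151⌋ − ⌊8484/151⌋ = 56 − 56 = 0
n=102: ⌊(103·84)/151⌋ − ⌊(102·84)/151⌋ = ⌊8652/151⌋ − ⌊8568/151⌋ = 57 − 56 = 1
n=103: ⌊(104·84)/151⌋ − ⌊(103·84)/151⌋ = ⌊8736/151⌋ − ⌊8652/151⌋ = 57 − 57 = 0
n=104: ⌊(105·84)/151⌋ − ⌊(104·84)/151⌋ = ⌊8820/151⌋ − ⌊8736/151⌋ = 58 − 57 = 1
n=105: ⌊(106·84)/151⌋ − ⌊(105·84)/151⌋ = ⌊8904/151⌋ − ⌊8820/151⌋ = 58 − 58 = 0
n=106: ⌊(107·84)/151⌋ − ⌊(106·84)/151⌋ = ⌊8988/151⌋ − ⌊8904/151⌋ = 59 − 58 = 1
n=107: ⌊(108·84)/151⌋ − ⌊(107·84)/151⌋ = ⌊9072/151⌋ − ⌊8988/151⌋ = 60 − 59 = 1
n=108: ⌊(109·84)/151⌋ − ⌊(108·84)/151⌋ = ⌊9156/151⌋ − ⌊9072/151⌋ = 60 − 60 = 0
n=109: ⌊(110·84)/151⌋ − ⌊(109·84)/151⌋ = ⌊9240/151⌋ − ⌊9156/151⌋ = 61 − 60 = 1
n=110: ⌊(111·84)/151⌋ − ⌊(110·84)/151⌋ = ⌊9324/151⌋ − ⌊9240/151⌋ = 61 − 61 = 0
n=111: ⌊(112·84)/151⌋ − ⌊(111·84)/151⌋ = ⌊9408/151⌋ − ⌊9324/151⌋ = 62 − 61 = 1
n=112: ⌊(113·84)/151⌋ − ⌊(112·84)/151⌋ = ⌊9492/151⌋ − ⌊9408/151⌋ = 62 − 62 = 0

01010101101010101101010101101010101101010101101010101101010101101010101101010101101010101101010101101010101101010
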